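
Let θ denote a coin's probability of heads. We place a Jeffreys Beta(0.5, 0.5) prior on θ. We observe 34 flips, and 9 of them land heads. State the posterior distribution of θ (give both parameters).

The binomial likelihood is conjugate to the Beta prior: with 9 successes and 25 failures, the posterior is Beta(0.5+9, 0.5+25) = Beta(9.5, 25.5).

Posterior: Beta(9.5, 25.5)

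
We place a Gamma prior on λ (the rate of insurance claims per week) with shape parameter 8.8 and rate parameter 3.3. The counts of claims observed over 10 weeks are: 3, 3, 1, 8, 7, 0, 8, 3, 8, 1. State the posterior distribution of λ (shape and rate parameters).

Total count ∑xᵢ = 42 over n = 10 weeks.
Gamma is conjugate to the Poisson likelihood: posterior is Gamma(shape = 8.8+42 = 50.8, rate = 3.3+10 = 13.3).

Posterior: Gamma(shape=50.8, rate=13.3)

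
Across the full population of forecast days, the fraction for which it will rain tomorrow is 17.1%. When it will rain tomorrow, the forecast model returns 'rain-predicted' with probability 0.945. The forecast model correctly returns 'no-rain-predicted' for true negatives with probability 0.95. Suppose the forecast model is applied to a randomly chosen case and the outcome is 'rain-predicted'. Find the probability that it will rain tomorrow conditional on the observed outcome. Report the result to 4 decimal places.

P(H | E) ≈ 0.7959

Let H be the event that it will rain tomorrow. P(H) = 0.171, so P(¬H) = 0.829. With E the 'rain-predicted' result, P(E|H) = 0.945 and P(E|¬H) = 0.05.
P(E) = 0.945·0.171 + 0.05·0.829 = 0.16160 + 0.041450 = 0.20305.
By Bayes' theorem, P(H|E) = 0.16160 / 0.20305 = 0.7959.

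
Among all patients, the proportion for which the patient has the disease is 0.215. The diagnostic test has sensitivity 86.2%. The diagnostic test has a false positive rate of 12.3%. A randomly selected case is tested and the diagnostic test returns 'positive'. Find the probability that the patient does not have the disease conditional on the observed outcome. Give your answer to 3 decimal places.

P(¬H | E) ≈ 0.343

Let H be the event that the patient has the disease. P(H) = 0.215, so P(¬H) = 0.785. With E the 'positive' result, P(E|H) = 0.862 and P(E|¬H) = 0.123.
P(E) = 0.862·0.215 + 0.123·0.785 = 0.18533 + 0.096555 = 0.28188.
By Bayes' theorem, P(H|E) = 0.18533 / 0.28188 = 0.657. Hence P(¬H|E) = 1 − 0.657 = 0.343.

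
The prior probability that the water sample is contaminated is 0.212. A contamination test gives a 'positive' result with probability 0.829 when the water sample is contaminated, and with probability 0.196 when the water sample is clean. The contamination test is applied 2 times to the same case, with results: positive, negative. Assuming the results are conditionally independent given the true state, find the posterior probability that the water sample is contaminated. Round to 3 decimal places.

With H the event that the water sample is contaminated, the joint likelihood of the observed sequence is P(data|H) = 0.829·0.171 = 0.14176 and P(data|¬H) = 0.196·0.804 = 0.15758.
Bayes: P(H|data) = 0.212·0.14176 / (0.212·0.14176 + 0.788·0.15758) = 0.030053/0.15423 = 0.1949.

Posterior P(H) ≈ 0.195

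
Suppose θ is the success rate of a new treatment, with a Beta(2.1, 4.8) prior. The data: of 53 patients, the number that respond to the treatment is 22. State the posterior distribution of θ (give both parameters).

Posterior: Beta(24.1, 35.8)

Observing 22 successes and 31 failures updates Beta(2.1, 4.8) by adding the success and failure counts to the two shape parameters: α = 2.1+22 = 24.1, β = 4.8+31 = 35.8.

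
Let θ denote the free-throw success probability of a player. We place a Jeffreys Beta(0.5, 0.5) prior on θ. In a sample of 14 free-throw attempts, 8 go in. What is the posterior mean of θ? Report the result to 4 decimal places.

The binomial likelihood is conjugate to the Beta prior: with 8 successes and 6 failures, the posterior is Beta(0.5+8, 0.5+6) = Beta(8.5, 6.5).
E[θ | data] = 8.5/(8.5+6.5) = 0.5667.

Posterior mean ≈ 0.5667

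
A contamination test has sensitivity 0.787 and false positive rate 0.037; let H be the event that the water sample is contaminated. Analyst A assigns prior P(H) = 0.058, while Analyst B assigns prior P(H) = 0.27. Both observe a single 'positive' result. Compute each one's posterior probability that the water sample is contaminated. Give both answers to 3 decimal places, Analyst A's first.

P('+'|H) = 0.787, P('+'|¬H) = 0.037.
Analyst A: numerator 0.787·0.058 = 0.045646; evidence = 0.045646+0.037·0.942 = 0.080500; posterior = 0.567.
Analyst B: numerator 0.787·0.27 = 0.21249; evidence = 0.21249+0.037·0.73 = 0.23950; posterior = 0.887.

Analyst A: 0.567; Analyst B: 0.887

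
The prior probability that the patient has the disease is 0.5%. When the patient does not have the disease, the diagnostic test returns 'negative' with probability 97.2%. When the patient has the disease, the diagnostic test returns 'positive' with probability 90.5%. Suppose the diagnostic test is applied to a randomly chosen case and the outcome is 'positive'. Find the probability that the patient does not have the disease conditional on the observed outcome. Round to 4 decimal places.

P(¬H | E) ≈ 0.8603

Write H for 'the patient has the disease'. Prior odds H:¬H = 0.005/0.995 = 0.0050251. For the 'positive' outcome, the likelihood ratio is 0.905/0.028 = 32.321.
Posterior odds = 0.0050251 × 32.321 = 0.16242, so P(H|E) = 0.16242/(1+0.16242) = 0.1397. Then P(¬H|E) = 1 − 0.1397 = 0.8603.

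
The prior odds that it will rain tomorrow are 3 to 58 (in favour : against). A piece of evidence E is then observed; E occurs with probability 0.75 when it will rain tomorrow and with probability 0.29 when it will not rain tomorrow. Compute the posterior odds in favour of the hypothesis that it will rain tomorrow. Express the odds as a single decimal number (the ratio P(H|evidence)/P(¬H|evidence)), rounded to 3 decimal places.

Prior odds = 3/58 = 0.051724. In log-odds, ln(0.051724) = -2.9618.
Add log likelihood ratio: ln(2.5862) = 0.95019.
Posterior log-odds = -2.0116, so posterior odds = exp(-2.0116) = 0.13377.

Posterior odds ≈ 0.134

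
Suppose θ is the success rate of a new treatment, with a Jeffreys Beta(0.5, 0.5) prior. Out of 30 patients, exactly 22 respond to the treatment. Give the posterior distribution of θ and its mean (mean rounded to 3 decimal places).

Observing 22 successes and 8 failures updates Beta(0.5, 0.5) by adding the success and failure counts to the two shape parameters: α = 0.5+22 = 22.5, β = 0.5+8 = 8.5.
E[θ | data] = 22.5/(22.5+8.5) = 0.726.

Posterior: Beta(22.5, 8.5); mean ≈ 0.726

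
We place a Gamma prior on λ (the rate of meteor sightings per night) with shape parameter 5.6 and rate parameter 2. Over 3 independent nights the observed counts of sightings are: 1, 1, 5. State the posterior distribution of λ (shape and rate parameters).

Total count ∑xᵢ = 7 over n = 3 nights.
Gamma is conjugate to the Poisson likelihood: posterior is Gamma(shape = 5.6+7 = 12.6, rate = 2+3 = 5).

Posterior: Gamma(shape=12.6, rate=5)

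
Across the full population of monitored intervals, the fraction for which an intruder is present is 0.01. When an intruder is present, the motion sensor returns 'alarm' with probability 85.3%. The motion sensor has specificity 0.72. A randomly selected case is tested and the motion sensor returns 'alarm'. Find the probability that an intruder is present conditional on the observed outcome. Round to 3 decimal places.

P(H | E) ≈ 0.030

Write H for 'an intruder is present'. Prior odds H:¬H = 0.01/0.99 = 0.010101. For the 'alarm' outcome, the likelihood ratio is 0.853/0.28 = 3.0464.
Posterior odds = 0.010101 × 3.0464 = 0.030772, so P(H|E) = 0.030772/(1+0.030772) = 0.030.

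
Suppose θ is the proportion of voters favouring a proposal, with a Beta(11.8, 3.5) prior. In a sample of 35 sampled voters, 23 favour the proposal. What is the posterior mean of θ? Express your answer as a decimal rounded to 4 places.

Posterior mean ≈ 0.6918

Observing 23 successes and 12 failures updates Beta(11.8, 3.5) by adding the success and failure counts to the two shape parameters: α = 11.8+23 = 34.8, β = 3.5+12 = 15.5.
E[θ | data] = 34.8/(34.8+15.5) = 0.6918.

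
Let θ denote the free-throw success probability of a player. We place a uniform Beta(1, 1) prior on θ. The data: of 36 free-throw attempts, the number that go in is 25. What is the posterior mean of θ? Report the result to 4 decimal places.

Posterior mean ≈ 0.6842

The binomial likelihood is conjugate to the Beta prior: with 25 successes and 11 failures, the posterior is Beta(1+25, 1+11) = Beta(26, 12).
E[θ | data] = 26/(26+12) = 0.6842.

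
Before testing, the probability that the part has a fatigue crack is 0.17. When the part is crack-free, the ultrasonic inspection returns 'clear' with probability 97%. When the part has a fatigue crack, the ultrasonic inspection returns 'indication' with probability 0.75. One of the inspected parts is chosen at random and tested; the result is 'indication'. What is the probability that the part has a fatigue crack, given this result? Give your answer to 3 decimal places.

P(H | E) ≈ 0.837

Let H be the event that the part has a fatigue crack. P(H) = 0.17, so P(¬H) = 0.83. With E the 'indication' result, P(E|H) = 0.75 and P(E|¬H) = 0.03.
P(E) = 0.75·0.17 + 0.03·0.83 = 0.12750 + 0.024900 = 0.15240.
By Bayes' theorem, P(H|E) = 0.12750 / 0.15240 = 0.837.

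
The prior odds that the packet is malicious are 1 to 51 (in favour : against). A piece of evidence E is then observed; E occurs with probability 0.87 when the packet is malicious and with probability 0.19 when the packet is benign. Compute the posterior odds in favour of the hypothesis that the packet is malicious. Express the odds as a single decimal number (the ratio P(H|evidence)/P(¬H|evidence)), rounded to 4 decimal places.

Prior odds = 1/51 = 0.019608.
Likelihood ratio for E = 0.87/0.19 = 4.5789.
Posterior odds = prior odds × LR = 0.089783.

Posterior odds ≈ 0.0898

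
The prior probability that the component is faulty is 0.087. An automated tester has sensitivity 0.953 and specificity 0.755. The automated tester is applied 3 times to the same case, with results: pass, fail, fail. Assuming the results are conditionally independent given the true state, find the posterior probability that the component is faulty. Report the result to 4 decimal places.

Let H be the event that the component is faulty; start with P(H) = 0.087. P('fail'|H) = 0.953, P('fail'|¬H) = 0.245.
Update on result 1 ('pass'): P(H) ← 0.047·0.0870 / (0.047·0.0870 + 0.755·0.9130) = 0.0040890/0.69340 = 0.0059.
Update on result 2 ('fail'): P(H) ← 0.953·0.0059 / (0.953·0.0059 + 0.245·0.9941) = 0.0056198/0.24918 = 0.0226.
Update on result 3 ('fail'): P(H) ← 0.953·0.0226 / (0.953·0.0226 + 0.245·0.9774) = 0.021494/0.26097 = 0.0824.

Posterior P(H) ≈ 0.0824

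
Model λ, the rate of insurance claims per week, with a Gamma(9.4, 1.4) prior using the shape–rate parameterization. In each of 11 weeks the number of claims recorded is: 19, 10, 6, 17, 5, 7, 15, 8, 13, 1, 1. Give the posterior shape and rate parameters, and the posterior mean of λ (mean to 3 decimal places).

Posterior: Gamma(shape=111.4, rate=12.4); mean ≈ 8.984

Total count ∑xᵢ = 102 over n = 11 weeks.
Gamma is conjugate to the Poisson likelihood: posterior is Gamma(shape = 9.4+102 = 111.4, rate = 1.4+11 = 12.4).
Posterior mean = shape/rate = 111.4/12.4 = 8.984.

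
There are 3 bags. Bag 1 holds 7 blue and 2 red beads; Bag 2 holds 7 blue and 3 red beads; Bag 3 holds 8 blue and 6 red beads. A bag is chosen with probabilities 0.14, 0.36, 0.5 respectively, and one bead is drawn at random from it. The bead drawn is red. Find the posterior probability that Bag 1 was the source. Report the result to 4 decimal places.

Posterior probability ≈ 0.0880

P(red|Bag 1) = 0.2222; P(red|Bag 2) = 0.3; P(red|Bag 3) = 0.4286.
Prior × likelihood for each source: 0.14·0.2222=0.03111, 0.36·0.3=0.1080, 0.5·0.4286=0.2143. Summing gives P(red) = 0.35340.
P(Bag 1 | red) = 0.03111 / 0.35340 = 0.0880.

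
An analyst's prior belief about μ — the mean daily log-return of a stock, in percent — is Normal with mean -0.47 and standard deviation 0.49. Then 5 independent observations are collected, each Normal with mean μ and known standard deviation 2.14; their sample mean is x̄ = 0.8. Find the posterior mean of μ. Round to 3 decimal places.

With known σ, the Normal prior is conjugate. Weight on the data is w = (n/σ²)/(n/σ² + 1/τ₀²) = 1.09180/(1.09180+4.16493) = 0.20770.
Posterior mean = w·x̄ + (1−w)·μ₀ = 0.20770·0.8 + 0.79230·-0.47 = -0.206.

Posterior mean ≈ -0.206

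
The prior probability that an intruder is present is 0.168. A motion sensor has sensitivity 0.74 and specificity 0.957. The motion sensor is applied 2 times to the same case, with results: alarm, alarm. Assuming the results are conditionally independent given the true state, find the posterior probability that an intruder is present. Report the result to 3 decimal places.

With H the event that an intruder is present, the joint likelihood of the observed sequence is P(data|H) = 0.74·0.74 = 0.54760 and P(data|¬H) = 0.043·0.043 = 0.0018490.
Bayes: P(H|data) = 0.168·0.54760 / (0.168·0.54760 + 0.832·0.0018490) = 0.091997/0.093535 = 0.9836.

Posterior P(H) ≈ 0.984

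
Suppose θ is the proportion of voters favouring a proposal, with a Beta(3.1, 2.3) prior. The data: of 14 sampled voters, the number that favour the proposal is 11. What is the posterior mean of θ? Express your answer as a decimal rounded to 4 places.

Posterior mean ≈ 0.7268

The binomial likelihood is conjugate to the Beta prior: with 11 successes and 3 failures, the posterior is Beta(3.1+11, 2.3+3) = Beta(14.1, 5.3).
E[θ | data] = 14.1/(14.1+5.3) = 0.7268.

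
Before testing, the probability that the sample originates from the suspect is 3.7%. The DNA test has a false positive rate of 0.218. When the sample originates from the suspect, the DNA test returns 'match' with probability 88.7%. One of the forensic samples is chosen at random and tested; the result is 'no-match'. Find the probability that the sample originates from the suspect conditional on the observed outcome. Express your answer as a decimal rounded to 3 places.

Let H be the event that the sample originates from the suspect. P(H) = 0.037, so P(¬H) = 0.963. With E the 'no-match' result, P(E|H) = 0.113 and P(E|¬H) = 0.782.
P(E) = 0.113·0.037 + 0.782·0.963 = 0.0041810 + 0.75307 = 0.75725.
By Bayes' theorem, P(H|E) = 0.0041810 / 0.75725 = 0.006.

P(H | E) ≈ 0.006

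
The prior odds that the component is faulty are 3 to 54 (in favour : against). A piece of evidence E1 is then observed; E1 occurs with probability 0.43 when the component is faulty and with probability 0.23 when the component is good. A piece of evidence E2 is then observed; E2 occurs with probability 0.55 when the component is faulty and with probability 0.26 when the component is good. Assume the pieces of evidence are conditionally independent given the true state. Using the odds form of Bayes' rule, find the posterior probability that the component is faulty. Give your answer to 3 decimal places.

Posterior probability ≈ 0.180

Prior odds = 3/54 = 0.055556. In log-odds, ln(0.055556) = -2.8904.
Add log likelihood ratios: ln(1.8696) + ln(2.1154) = 1.3749.
Posterior log-odds = -1.5154, so posterior odds = exp(-1.5154) = 0.21971. Converting, P(H|E) = 0.21971/1.2197 = 0.180.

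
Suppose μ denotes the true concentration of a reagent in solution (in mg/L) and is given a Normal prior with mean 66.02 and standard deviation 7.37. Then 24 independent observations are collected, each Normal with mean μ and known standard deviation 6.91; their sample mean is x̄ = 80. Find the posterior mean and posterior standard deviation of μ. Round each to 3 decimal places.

Posterior mean ≈ 79.506; posterior SD ≈ 1.385

Prior precision 1/τ₀² = 1/7.37² = 0.0184105; data precision n/σ² = 24/6.91² = 0.502638.
Posterior precision = 0.0184105 + 0.502638 = 0.521048, giving posterior SD = 1/√0.521048 = 1.385.
Posterior mean = (0.0184105·66.02 + 0.502638·80) / 0.521048 = 79.506.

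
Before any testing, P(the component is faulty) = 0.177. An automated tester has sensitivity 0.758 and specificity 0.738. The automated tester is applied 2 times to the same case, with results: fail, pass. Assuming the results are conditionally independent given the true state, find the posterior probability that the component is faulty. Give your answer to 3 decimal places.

Let H be the event that the component is faulty; start with P(H) = 0.177. P('fail'|H) = 0.758, P('fail'|¬H) = 0.262.
Update on result 1 ('fail'): P(H) ← 0.758·0.1770 / (0.758·0.1770 + 0.262·0.8230) = 0.13417/0.34979 = 0.3836.
Update on result 2 ('pass'): P(H) ← 0.242·0.3836 / (0.242·0.3836 + 0.738·0.6164) = 0.092821/0.54775 = 0.1695.

Posterior P(H) ≈ 0.169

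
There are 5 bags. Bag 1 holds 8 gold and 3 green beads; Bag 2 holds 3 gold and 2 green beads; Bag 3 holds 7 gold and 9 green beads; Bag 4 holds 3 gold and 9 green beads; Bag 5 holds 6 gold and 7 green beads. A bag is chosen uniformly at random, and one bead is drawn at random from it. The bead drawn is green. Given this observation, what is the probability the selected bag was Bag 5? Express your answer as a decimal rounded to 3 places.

Posterior probability ≈ 0.213

Tabulate prior·likelihood by source: [1] prior 0.2, lik 0.2727, product 0.05455; [2] prior 0.2, lik 0.4, product 0.08000; [3] prior 0.2, lik 0.5625, product 0.1125; [4] prior 0.2, lik 0.75, product 0.1500; [5] prior 0.2, lik 0.5385, product 0.1077.
Normalizing constant = 0.50474; the posterior for Bag 5 is its product over the sum, 0.1077/0.50474 = 0.213.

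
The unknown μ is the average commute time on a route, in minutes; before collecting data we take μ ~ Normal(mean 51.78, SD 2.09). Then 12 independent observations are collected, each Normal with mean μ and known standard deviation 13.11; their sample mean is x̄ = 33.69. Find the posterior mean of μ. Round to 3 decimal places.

Posterior mean ≈ 47.552

Prior precision 1/τ₀² = 1/2.09² = 0.228932; data precision n/σ² = 12/13.11² = 0.0698194.
Posterior precision = 0.228932 + 0.0698194 = 0.298752.
Posterior mean = (0.228932·51.78 + 0.0698194·33.69) / 0.298752 = 47.552.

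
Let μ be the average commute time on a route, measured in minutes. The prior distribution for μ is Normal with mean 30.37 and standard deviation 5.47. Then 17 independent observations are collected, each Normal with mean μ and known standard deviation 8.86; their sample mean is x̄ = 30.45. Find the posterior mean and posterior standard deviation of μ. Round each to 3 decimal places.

Posterior mean ≈ 30.439; posterior SD ≈ 2.000

With known σ, the Normal prior is conjugate. Weight on the data is w = (n/σ²)/(n/σ² + 1/τ₀²) = 0.216562/(0.216562+0.0334215) = 0.86631.
Posterior mean = w·x̄ + (1−w)·μ₀ = 0.86631·30.45 + 0.13369·30.37 = 30.439. Posterior variance = 1/(0.216562+0.0334215) = 4.00027, so SD = 2.000.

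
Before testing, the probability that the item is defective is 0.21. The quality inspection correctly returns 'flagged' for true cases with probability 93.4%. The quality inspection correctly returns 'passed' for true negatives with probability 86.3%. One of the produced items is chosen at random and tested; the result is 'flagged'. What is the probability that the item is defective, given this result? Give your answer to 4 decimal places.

Write H for 'the item is defective'. Prior odds H:¬H = 0.21/0.79 = 0.26582. For the 'flagged' outcome, the likelihood ratio is 0.934/0.137 = 6.8175.
Posterior odds = 0.26582 × 6.8175 = 1.8123, so P(H|E) = 1.8123/(1+1.8123) = 0.6444.

P(H | E) ≈ 0.6444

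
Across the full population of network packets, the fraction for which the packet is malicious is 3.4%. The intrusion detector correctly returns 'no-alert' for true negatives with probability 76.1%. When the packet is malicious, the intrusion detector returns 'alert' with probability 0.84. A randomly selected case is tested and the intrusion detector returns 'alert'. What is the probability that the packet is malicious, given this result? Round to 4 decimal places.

Write H for 'the packet is malicious'. Prior odds H:¬H = 0.034/0.966 = 0.035197. For the 'alert' outcome, the likelihood ratio is 0.84/0.239 = 3.5146.
Posterior odds = 0.035197 × 3.5146 = 0.12370, so P(H|E) = 0.12370/(1+0.12370) = 0.1101.

P(H | E) ≈ 0.1101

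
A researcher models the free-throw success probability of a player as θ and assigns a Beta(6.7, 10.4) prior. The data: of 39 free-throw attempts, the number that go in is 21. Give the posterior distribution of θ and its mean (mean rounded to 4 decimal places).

Posterior: Beta(27.7, 28.4); mean ≈ 0.4938

Observing 21 successes and 18 failures updates Beta(6.7, 10.4) by adding the success and failure counts to the two shape parameters: α = 6.7+21 = 27.7, β = 10.4+18 = 28.4.
E[θ | data] = 27.7/(27.7+28.4) = 0.4938.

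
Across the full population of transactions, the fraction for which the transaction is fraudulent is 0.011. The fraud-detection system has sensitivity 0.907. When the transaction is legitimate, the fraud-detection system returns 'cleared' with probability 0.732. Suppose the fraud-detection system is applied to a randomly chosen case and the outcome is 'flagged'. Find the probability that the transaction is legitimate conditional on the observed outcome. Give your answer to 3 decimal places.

Write H for 'the transaction is fraudulent'. Prior odds H:¬H = 0.011/0.989 = 0.011122. For the 'flagged' outcome, the likelihood ratio is 0.907/0.268 = 3.3843.
Posterior odds = 0.011122 × 3.3843 = 0.037642, so P(H|E) = 0.037642/(1+0.037642) = 0.036. Then P(¬H|E) = 1 − 0.036 = 0.964.

P(¬H | E) ≈ 0.964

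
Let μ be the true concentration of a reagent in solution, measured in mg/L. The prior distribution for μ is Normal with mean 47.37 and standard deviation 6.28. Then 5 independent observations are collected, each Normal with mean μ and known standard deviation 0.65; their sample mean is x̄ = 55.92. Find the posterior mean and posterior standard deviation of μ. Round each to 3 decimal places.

Posterior mean ≈ 55.902; posterior SD ≈ 0.290

Prior precision 1/τ₀² = 1/6.28² = 0.0253560; data precision n/σ² = 5/0.65² = 11.8343.
Posterior precision = 0.0253560 + 11.8343 = 11.8597, giving posterior SD = 1/√11.8597 = 0.290.
Posterior mean = (0.0253560·47.37 + 11.8343·55.92) / 11.8597 = 55.902.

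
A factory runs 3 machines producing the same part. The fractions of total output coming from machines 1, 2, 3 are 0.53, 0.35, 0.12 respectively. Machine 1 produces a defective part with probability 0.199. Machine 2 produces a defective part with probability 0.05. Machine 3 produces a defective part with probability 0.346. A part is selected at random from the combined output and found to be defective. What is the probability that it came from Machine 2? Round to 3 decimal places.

Posterior probability ≈ 0.106

Tabulate prior·likelihood by source: [1] prior 0.53, lik 0.199, product 0.1055; [2] prior 0.35, lik 0.05, product 0.01750; [3] prior 0.12, lik 0.346, product 0.04152.
Normalizing constant = 0.16449; the posterior for Machine 2 is its product over the sum, 0.01750/0.16449 = 0.106.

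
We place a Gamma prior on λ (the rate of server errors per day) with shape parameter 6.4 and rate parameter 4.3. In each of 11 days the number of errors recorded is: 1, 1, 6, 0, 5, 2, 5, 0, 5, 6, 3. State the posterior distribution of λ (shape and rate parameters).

Posterior: Gamma(shape=40.4, rate=15.3)

The Poisson likelihood adds the total count to the shape and the number of exposure periods to the rate. Here ∑xᵢ = 34 and n = 11, so shape 6.4→40.4 and rate 4.3→15.3.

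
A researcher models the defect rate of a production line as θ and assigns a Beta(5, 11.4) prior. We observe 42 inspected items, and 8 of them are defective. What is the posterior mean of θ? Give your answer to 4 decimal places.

Observing 8 successes and 34 failures updates Beta(5, 11.4) by adding the success and failure counts to the two shape parameters: α = 5+8 = 13, β = 11.4+34 = 45.4.
Posterior mean = α/(α+β) = 13/58.4 = 0.2226.

Posterior mean ≈ 0.2226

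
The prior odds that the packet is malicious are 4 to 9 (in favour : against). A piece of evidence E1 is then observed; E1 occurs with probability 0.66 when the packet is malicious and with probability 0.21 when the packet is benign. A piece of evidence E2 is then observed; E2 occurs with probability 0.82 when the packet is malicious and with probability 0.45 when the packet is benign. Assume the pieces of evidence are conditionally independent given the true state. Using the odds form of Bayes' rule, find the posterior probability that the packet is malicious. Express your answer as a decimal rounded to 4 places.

Posterior probability ≈ 0.7179

Prior odds = 4/9 = 0.44444.
Likelihood ratio for E1 = 0.66/0.21 = 3.1429.
Likelihood ratio for E2 = 0.82/0.45 = 1.8222.
Posterior odds = prior odds × LR₁ × LR₂ = 2.5453.
Posterior probability = odds/(1+odds) = 2.5453/3.5453 = 0.7179.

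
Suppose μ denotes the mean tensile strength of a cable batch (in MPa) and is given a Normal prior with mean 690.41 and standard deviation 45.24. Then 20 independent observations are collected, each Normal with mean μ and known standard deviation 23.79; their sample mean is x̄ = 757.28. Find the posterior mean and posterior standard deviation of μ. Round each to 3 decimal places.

With known σ, the Normal prior is conjugate. Weight on the data is w = (n/σ²)/(n/σ² + 1/τ₀²) = 0.0353379/(0.0353379+0.00048860) = 0.98636.
Posterior mean = w·x̄ + (1−w)·μ₀ = 0.98636·757.28 + 0.013638·690.41 = 756.368. Posterior variance = 1/(0.0353379+0.00048860) = 27.9123, so SD = 5.283.

Posterior mean ≈ 756.368; posterior SD ≈ 5.283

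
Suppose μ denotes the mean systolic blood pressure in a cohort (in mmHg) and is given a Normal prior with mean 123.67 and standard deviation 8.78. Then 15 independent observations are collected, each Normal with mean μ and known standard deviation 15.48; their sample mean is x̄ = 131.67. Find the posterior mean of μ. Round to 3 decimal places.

Prior precision 1/τ₀² = 1/8.78² = 0.0129721; data precision n/σ² = 15/15.48² = 0.0625964.
Posterior precision = 0.0129721 + 0.0625964 = 0.0755685.
Posterior mean = (0.0129721·123.67 + 0.0625964·131.67) / 0.0755685 = 130.297.

Posterior mean ≈ 130.297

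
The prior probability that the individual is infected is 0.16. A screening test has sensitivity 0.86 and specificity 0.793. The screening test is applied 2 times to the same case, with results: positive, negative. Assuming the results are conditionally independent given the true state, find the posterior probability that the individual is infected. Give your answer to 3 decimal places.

Let H be the event that the individual is infected; start with P(H) = 0.16. P('positive'|H) = 0.86, P('positive'|¬H) = 0.207.
Update on result 1 ('positive'): P(H) ← 0.86·0.1600 / (0.86·0.1600 + 0.207·0.8400) = 0.13760/0.31148 = 0.4418.
Update on result 2 ('negative'): P(H) ← 0.14·0.4418 / (0.14·0.4418 + 0.793·0.5582) = 0.061847/0.50453 = 0.1226.

Posterior P(H) ≈ 0.123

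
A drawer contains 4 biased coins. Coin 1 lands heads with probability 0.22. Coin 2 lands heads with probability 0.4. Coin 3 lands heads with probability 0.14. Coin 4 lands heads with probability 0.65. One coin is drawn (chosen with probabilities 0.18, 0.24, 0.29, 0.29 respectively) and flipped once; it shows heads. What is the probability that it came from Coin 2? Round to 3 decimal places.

Posterior probability ≈ 0.263

Tabulate prior·likelihood by source: [1] prior 0.18, lik 0.22, product 0.03960; [2] prior 0.24, lik 0.4, product 0.09600; [3] prior 0.29, lik 0.14, product 0.04060; [4] prior 0.29, lik 0.65, product 0.1885.
Normalizing constant = 0.36470; the posterior for Coin 2 is its product over the sum, 0.09600/0.36470 = 0.263.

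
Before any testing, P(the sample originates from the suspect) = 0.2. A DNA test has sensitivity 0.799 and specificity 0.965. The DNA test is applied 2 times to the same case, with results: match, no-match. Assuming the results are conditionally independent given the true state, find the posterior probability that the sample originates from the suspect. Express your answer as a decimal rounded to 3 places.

Posterior P(H) ≈ 0.543

With H the event that the sample originates from the suspect, the joint likelihood of the observed sequence is P(data|H) = 0.799·0.201 = 0.16060 and P(data|¬H) = 0.035·0.965 = 0.033775.
Bayes: P(H|data) = 0.2·0.16060 / (0.2·0.16060 + 0.8·0.033775) = 0.032120/0.059140 = 0.5431.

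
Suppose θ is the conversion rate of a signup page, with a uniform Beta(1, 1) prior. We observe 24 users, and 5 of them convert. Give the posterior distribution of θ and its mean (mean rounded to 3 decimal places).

Posterior: Beta(6, 20); mean ≈ 0.231

The binomial likelihood is conjugate to the Beta prior: with 5 successes and 19 failures, the posterior is Beta(1+5, 1+19) = Beta(6, 20).
E[θ | data] = 6/(6+20) = 0.231.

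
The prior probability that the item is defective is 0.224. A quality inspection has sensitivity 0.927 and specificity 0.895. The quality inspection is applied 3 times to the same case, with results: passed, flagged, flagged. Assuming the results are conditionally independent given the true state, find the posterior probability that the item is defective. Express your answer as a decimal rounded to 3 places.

With H the event that the item is defective, the joint likelihood of the observed sequence is P(data|H) = 0.073·0.927·0.927 = 0.062731 and P(data|¬H) = 0.895·0.105·0.105 = 0.0098674.
Bayes: P(H|data) = 0.224·0.062731 / (0.224·0.062731 + 0.776·0.0098674) = 0.014052/0.021709 = 0.6473.

Posterior P(H) ≈ 0.647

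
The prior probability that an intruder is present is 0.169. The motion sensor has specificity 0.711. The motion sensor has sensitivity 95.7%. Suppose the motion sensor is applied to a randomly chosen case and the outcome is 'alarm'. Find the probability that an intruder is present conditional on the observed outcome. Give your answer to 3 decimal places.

P(H | E) ≈ 0.402

Write H for 'an intruder is present'. Prior odds H:¬H = 0.169/0.831 = 0.20337. For the 'alarm' outcome, the likelihood ratio is 0.957/0.289 = 3.3114.
Posterior odds = 0.20337 × 3.3114 = 0.67344, so P(H|E) = 0.67344/(1+0.67344) = 0.402.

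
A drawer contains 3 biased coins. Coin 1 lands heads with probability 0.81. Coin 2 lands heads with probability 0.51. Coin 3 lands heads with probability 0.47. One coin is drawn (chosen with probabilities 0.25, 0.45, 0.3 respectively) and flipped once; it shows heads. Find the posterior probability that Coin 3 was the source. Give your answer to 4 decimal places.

Tabulate prior·likelihood by source: [1] prior 0.25, lik 0.81, product 0.2025; [2] prior 0.45, lik 0.51, product 0.2295; [3] prior 0.3, lik 0.47, product 0.1410.
Normalizing constant = 0.57300; the posterior for Coin 3 is its product over the sum, 0.1410/0.57300 = 0.2461.

Posterior probability ≈ 0.2461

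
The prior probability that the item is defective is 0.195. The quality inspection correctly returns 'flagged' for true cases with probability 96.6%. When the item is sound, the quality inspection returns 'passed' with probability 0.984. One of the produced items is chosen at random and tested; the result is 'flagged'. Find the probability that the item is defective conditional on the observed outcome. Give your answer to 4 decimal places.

Let H be the event that the item is defective. P(H) = 0.195, so P(¬H) = 0.805. With E the 'flagged' result, P(E|H) = 0.966 and P(E|¬H) = 0.016.
P(E) = 0.966·0.195 + 0.016·0.805 = 0.18837 + 0.012880 = 0.20125.
By Bayes' theorem, P(H|E) = 0.18837 / 0.20125 = 0.9360.

P(H | E) ≈ 0.9360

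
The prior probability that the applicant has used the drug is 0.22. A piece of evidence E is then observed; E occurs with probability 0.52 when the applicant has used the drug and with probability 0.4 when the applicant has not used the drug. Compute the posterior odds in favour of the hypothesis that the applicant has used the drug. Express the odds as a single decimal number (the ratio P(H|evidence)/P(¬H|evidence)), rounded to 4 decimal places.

Posterior odds ≈ 0.3667

Prior odds = 0.22/(1−0.22) = 0.28205.
Likelihood ratio for E = 0.52/0.4 = 1.3000.
Posterior odds = prior odds × LR = 0.36667.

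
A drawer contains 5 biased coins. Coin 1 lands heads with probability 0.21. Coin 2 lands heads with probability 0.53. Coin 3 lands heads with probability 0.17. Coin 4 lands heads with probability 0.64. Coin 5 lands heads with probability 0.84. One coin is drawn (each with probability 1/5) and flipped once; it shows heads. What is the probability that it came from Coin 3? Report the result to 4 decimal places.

Posterior probability ≈ 0.0711

Tabulate prior·likelihood by source: [1] prior 0.2, lik 0.21, product 0.04200; [2] prior 0.2, lik 0.53, product 0.1060; [3] prior 0.2, lik 0.17, product 0.03400; [4] prior 0.2, lik 0.64, product 0.1280; [5] prior 0.2, lik 0.84, product 0.1680.
Normalizing constant = 0.47800; the posterior for Coin 3 is its product over the sum, 0.03400/0.47800 = 0.0711.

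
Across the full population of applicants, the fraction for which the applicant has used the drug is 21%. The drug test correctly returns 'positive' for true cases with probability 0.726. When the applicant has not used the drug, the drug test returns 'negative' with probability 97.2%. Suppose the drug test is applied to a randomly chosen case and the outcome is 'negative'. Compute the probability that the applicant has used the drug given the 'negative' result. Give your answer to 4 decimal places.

Write H for 'the applicant has used the drug'. Prior odds H:¬H = 0.21/0.79 = 0.26582. For the 'negative' outcome, the likelihood ratio is 0.274/0.972 = 0.28189.
Posterior odds = 0.26582 × 0.28189 = 0.074934, so P(H|E) = 0.074934/(1+0.074934) = 0.0697.

P(H | E) ≈ 0.0697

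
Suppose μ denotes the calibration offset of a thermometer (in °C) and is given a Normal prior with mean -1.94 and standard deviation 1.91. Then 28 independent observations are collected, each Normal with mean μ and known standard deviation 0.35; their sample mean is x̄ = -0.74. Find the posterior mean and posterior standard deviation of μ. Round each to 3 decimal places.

With known σ, the Normal prior is conjugate. Weight on the data is w = (n/σ²)/(n/σ² + 1/τ₀²) = 228.571/(228.571+0.274115) = 0.99880.
Posterior mean = w·x̄ + (1−w)·μ₀ = 0.99880·-0.74 + 0.0011978·-1.94 = -0.741. Posterior variance = 1/(228.571+0.274115) = 0.00436976, so SD = 0.066.

Posterior mean ≈ -0.741; posterior SD ≈ 0.066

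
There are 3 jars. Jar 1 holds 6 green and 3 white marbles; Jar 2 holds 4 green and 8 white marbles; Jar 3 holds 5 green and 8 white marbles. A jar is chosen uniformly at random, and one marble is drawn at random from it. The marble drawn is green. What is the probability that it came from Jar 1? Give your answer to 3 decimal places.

Tabulate prior·likelihood by source: [1] prior 0.333333, lik 0.6667, product 0.2222; [2] prior 0.333333, lik 0.3333, product 0.1111; [3] prior 0.333333, lik 0.3846, product 0.1282.
Normalizing constant = 0.46154; the posterior for Jar 1 is its product over the sum, 0.2222/0.46154 = 0.481.

Posterior probability ≈ 0.481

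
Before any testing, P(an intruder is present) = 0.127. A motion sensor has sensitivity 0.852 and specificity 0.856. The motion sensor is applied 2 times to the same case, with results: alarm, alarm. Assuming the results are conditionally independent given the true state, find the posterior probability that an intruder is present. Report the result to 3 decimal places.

Let H be the event that an intruder is present; start with P(H) = 0.127. P('alarm'|H) = 0.852, P('alarm'|¬H) = 0.144.
Update on result 1 ('alarm'): P(H) ← 0.852·0.1270 / (0.852·0.1270 + 0.144·0.8730) = 0.10820/0.23392 = 0.4626.
Update on result 2 ('alarm'): P(H) ← 0.852·0.4626 / (0.852·0.4626 + 0.144·0.5374) = 0.39412/0.47150 = 0.8359.

Posterior P(H) ≈ 0.836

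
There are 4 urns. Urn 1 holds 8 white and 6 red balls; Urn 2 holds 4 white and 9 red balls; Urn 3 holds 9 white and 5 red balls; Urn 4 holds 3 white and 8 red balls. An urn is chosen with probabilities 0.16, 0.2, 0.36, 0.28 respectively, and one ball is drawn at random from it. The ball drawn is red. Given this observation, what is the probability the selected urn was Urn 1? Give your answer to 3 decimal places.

P(red|Urn 1) = 0.4286; P(red|Urn 2) = 0.6923; P(red|Urn 3) = 0.3571; P(red|Urn 4) = 0.7273.
Prior × likelihood for each source: 0.16·0.4286=0.06857, 0.2·0.6923=0.1385, 0.36·0.3571=0.1286, 0.28·0.7273=0.2036. Summing gives P(red) = 0.53924.
P(Urn 1 | red) = 0.06857 / 0.53924 = 0.127.

Posterior probability ≈ 0.127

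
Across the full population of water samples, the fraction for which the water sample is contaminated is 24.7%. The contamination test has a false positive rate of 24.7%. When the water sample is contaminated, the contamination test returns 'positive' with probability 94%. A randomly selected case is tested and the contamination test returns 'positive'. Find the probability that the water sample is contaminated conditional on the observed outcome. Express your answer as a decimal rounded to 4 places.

P(H | E) ≈ 0.5552

Let H be the event that the water sample is contaminated. P(H) = 0.247, so P(¬H) = 0.753. With E the 'positive' result, P(E|H) = 0.94 and P(E|¬H) = 0.247.
P(E) = 0.94·0.247 + 0.247·0.753 = 0.23218 + 0.18599 = 0.41817.
By Bayes' theorem, P(H|E) = 0.23218 / 0.41817 = 0.5552.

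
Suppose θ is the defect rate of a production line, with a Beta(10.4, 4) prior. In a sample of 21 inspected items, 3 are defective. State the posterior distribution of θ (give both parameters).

The binomial likelihood is conjugate to the Beta prior: with 3 successes and 18 failures, the posterior is Beta(10.4+3, 4+18) = Beta(13.4, 22).

Posterior: Beta(13.4, 22)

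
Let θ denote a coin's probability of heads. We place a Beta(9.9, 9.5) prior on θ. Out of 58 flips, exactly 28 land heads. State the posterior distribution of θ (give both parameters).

The binomial likelihood is conjugate to the Beta prior: with 28 successes and 30 failures, the posterior is Beta(9.9+28, 9.5+30) = Beta(37.9, 39.5).

Posterior: Beta(37.9, 39.5)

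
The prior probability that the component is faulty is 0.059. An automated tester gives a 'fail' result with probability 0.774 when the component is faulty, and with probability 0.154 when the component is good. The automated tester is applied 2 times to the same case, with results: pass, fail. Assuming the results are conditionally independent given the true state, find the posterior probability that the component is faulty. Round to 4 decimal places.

Posterior P(H) ≈ 0.0776

With H the event that the component is faulty, the joint likelihood of the observed sequence is P(data|H) = 0.226·0.774 = 0.17492 and P(data|¬H) = 0.846·0.154 = 0.13028.
Bayes: P(H|data) = 0.059·0.17492 / (0.059·0.17492 + 0.941·0.13028) = 0.010321/0.13292 = 0.0776.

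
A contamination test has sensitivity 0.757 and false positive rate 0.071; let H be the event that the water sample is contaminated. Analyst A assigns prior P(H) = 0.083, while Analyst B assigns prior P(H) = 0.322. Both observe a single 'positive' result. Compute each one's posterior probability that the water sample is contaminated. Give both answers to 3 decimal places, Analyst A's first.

Analyst A: 0.491; Analyst B: 0.835

The likelihood ratio for a 'positive' result is 0.757/0.071 = 10.662.
Analyst A: prior odds 0.083/0.917 = 0.090513; posterior odds 0.96504; posterior probability 0.491.
Analyst B: prior odds 0.322/0.678 = 0.47493; posterior odds 5.0637; posterior probability 0.835.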